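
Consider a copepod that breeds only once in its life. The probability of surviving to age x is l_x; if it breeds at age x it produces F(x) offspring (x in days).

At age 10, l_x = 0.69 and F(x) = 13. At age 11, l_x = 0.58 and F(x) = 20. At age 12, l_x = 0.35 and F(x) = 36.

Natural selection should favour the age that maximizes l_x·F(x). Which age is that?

Expected offspring if breeding at age x = l_x × F(x):
  age 10: 0.69 × 13 = 8.970
  age 11: 0.58 × 20 = 11.600
  age 12: 0.35 × 36 = 12.600
Maximum at age 12 (12.600).

12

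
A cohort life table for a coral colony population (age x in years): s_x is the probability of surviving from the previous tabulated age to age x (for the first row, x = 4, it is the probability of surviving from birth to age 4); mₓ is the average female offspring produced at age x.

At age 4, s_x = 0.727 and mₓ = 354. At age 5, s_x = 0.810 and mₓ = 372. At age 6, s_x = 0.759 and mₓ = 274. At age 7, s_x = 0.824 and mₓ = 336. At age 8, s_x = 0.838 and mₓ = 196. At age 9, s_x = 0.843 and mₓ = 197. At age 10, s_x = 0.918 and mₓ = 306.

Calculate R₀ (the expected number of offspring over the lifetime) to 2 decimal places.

Survivorship from birth: l_x = s_4·s_5·…·s_x.
  l_4 = 0.72700
  l_5 = 0.58887
  l_6 = 0.44695
  l_7 = 0.36829
  l_8 = 0.30863
  l_9 = 0.26017
  l_10 = 0.23884
R₀ = Σ l_x mₓ:
  age 4: 0.72700 × 354 = 257.3580
  age 5: 0.58887 × 372 = 219.0596
  age 6: 0.44695 × 274 = 122.4643
  age 7: 0.36829 × 336 = 123.7454
  age 8: 0.30863 × 196 = 60.4915
  age 9: 0.26017 × 197 = 51.2535
  age 10: 0.23884 × 306 = 73.0850
R₀ = 257.3580 + 219.0596 + 122.4643 + 123.7454 + 60.4915 + 51.2535 + 73.0850 = 907.4574

907.46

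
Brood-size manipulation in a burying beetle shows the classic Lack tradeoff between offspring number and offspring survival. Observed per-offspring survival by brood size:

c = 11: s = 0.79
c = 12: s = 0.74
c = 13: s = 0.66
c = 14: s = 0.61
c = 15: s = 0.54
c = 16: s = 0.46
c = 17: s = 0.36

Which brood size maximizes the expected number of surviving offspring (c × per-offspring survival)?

Expected surviving offspring = c × s(c):
  c=11: 11 × 0.79 = 8.690
  c=12: 12 × 0.74 = 8.880
  c=13: 13 × 0.66 = 8.580
  c=14: 14 × 0.61 = 8.540
  c=15: 15 × 0.54 = 8.100
  c=16: 16 × 0.46 = 7.360
  c=17: 17 × 0.36 = 6.120
Maximum at c = 12 (8.880 surviving offspring).

12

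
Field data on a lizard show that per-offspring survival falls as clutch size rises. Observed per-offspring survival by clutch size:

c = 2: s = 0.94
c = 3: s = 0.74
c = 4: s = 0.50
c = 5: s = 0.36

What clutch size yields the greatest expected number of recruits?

3

Expected recruits = c × s(c):
  c=2: 2 × 0.94 = 1.880
  c=3: 3 × 0.74 = 2.220
  c=4: 4 × 0.50 = 2.000
  c=5: 5 × 0.36 = 1.800
Maximum at c = 3 (2.220 recruits).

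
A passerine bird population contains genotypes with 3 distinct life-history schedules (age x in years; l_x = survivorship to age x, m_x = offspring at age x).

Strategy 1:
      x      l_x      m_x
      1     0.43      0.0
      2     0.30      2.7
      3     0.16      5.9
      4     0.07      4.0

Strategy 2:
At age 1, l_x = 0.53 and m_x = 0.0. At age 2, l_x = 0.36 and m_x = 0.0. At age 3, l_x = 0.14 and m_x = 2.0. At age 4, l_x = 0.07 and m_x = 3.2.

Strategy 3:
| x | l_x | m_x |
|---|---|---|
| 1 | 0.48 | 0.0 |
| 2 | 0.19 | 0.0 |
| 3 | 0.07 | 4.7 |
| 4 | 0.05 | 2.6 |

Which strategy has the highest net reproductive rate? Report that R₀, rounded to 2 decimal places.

Strategy 1: R₀ = 0.43×0.0 + 0.30×2.7 + 0.16×5.9 + 0.07×4.0 = 2.0340
Strategy 2: R₀ = 0.53×0.0 + 0.36×0.0 + 0.14×2.0 + 0.07×3.2 = 0.5040
Strategy 3: R₀ = 0.48×0.0 + 0.19×0.0 + 0.07×4.7 + 0.05×2.6 = 0.4590
Highest R₀: strategy 1 with 2.0340.

2.03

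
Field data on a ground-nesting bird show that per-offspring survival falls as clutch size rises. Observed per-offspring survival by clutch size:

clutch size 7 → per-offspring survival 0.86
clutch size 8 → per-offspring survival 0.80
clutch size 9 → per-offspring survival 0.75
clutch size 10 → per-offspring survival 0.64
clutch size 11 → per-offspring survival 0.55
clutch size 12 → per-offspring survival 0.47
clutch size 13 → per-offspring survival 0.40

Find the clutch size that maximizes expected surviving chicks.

9

Expected surviving chicks = c × s(c):
  c=7: 7 × 0.86 = 6.020
  c=8: 8 × 0.80 = 6.400
  c=9: 9 × 0.75 = 6.750
  c=10: 10 × 0.64 = 6.400
  c=11: 11 × 0.55 = 6.050
  c=12: 12 × 0.47 = 5.640
  c=13: 13 × 0.40 = 5.200
Maximum at c = 9 (6.750 surviving chicks).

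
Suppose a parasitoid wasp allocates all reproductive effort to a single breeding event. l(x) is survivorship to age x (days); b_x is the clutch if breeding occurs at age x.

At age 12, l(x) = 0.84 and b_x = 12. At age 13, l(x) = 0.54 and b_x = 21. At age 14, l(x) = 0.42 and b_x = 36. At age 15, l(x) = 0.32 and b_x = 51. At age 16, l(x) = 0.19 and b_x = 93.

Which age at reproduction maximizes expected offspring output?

Expected offspring if breeding at age x = l(x) × b_x:
  age 12: 0.84 × 12 = 10.080
  age 13: 0.54 × 21 = 11.340
  age 14: 0.42 × 36 = 15.120
  age 15: 0.32 × 51 = 16.320
  age 16: 0.19 × 93 = 17.670
Maximum at age 16 (17.670).

16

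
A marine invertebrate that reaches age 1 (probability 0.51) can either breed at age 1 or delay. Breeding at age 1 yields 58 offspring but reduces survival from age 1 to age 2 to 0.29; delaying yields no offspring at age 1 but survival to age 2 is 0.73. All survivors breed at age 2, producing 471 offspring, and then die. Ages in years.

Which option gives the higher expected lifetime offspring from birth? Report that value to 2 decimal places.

175.35

breed at age 1: R₀ = 0.51 × (58 + 0.29 × 471) = 0.51 × 194.5900 = 99.2409
delay to age 2: R₀ = 0.51 × (0.73 × 471) = 0.51 × 343.8300 = 175.3533
Higher: delay to age 2 (175.3533).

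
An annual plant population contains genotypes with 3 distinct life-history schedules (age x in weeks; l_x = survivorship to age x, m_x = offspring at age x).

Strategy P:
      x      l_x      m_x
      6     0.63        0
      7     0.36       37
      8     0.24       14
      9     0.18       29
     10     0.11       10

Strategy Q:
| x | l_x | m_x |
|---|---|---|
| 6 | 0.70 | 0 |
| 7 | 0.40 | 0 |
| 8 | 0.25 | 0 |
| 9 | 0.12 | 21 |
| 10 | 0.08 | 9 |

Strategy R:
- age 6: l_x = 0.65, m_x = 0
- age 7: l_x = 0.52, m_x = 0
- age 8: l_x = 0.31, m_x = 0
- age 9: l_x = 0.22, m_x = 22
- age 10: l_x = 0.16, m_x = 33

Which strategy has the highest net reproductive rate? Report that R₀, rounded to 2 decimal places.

23.00

Strategy P: R₀ = 0.63×0 + 0.36×37 + 0.24×14 + 0.18×29 + 0.11×10 = 23.0000
Strategy Q: R₀ = 0.70×0 + 0.40×0 + 0.25×0 + 0.12×21 + 0.08×9 = 3.2400
Strategy R: R₀ = 0.65×0 + 0.52×0 + 0.31×0 + 0.22×22 + 0.16×33 = 10.1200
Highest R₀: strategy P with 23.0000.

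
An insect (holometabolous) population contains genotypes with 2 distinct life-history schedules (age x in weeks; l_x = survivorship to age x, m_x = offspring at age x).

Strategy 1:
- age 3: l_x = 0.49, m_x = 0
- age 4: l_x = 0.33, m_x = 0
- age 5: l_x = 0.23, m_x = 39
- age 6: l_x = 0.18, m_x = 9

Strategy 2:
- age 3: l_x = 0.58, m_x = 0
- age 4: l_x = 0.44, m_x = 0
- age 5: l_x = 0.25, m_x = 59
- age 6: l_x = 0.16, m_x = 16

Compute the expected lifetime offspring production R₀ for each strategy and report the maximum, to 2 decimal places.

17.31

Strategy 1: R₀ = 0.49×0 + 0.33×0 + 0.23×39 + 0.18×9 = 10.5900
Strategy 2: R₀ = 0.58×0 + 0.44×0 + 0.25×59 + 0.16×16 = 17.3100
Highest R₀: strategy 2 with 17.3100.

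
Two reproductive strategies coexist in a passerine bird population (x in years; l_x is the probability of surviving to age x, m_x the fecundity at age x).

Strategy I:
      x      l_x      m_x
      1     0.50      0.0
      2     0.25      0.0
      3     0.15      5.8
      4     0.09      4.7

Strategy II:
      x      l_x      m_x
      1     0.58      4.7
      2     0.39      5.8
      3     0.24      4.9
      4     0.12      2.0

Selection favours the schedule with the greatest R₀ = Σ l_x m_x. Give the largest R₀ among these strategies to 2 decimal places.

6.40

Strategy I: R₀ = 0.50×0.0 + 0.25×0.0 + 0.15×5.8 + 0.09×4.7 = 1.2930
Strategy II: R₀ = 0.58×4.7 + 0.39×5.8 + 0.24×4.9 + 0.12×2.0 = 6.4040
Highest R₀: strategy II with 6.4040.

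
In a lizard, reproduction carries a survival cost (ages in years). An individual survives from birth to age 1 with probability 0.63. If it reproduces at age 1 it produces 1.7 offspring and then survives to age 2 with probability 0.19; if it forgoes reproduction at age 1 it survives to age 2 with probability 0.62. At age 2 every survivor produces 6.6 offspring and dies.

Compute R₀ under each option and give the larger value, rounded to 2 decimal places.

breed at age 1: R₀ = 0.63 × (1.7 + 0.19 × 6.6) = 0.63 × 2.9540 = 1.8610
delay to age 2: R₀ = 0.63 × (0.62 × 6.6) = 0.63 × 4.0920 = 2.5780
Higher: delay to age 2 (2.5780).

2.58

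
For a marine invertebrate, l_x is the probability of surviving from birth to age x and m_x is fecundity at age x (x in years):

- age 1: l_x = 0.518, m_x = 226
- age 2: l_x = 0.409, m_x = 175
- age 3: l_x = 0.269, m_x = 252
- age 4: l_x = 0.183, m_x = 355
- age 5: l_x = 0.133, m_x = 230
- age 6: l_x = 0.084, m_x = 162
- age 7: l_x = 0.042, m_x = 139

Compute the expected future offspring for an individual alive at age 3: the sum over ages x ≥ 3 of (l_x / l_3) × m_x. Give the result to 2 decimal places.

l_3 = 0.269. Conditional survival from age 3 to x is l_x / l_3.
  x=3: (0.269/0.269) × 252 = 252.0000
  x=4: (0.183/0.269) × 355 = 241.5056
  x=5: (0.133/0.269) × 230 = 113.7175
  x=6: (0.084/0.269) × 162 = 50.5874
  x=7: (0.042/0.269) × 139 = 21.7026
Sum = 252.0000 + 241.5056 + 113.7175 + 50.5874 + 21.7026 = 679.5130

679.51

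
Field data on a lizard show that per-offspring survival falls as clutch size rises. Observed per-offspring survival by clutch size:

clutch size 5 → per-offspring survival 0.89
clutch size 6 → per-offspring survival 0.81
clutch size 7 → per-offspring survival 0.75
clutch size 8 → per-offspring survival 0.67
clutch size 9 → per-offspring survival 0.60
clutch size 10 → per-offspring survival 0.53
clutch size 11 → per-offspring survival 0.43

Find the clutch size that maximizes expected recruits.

Expected recruits = c × s(c):
  c=5: 5 × 0.89 = 4.450
  c=6: 6 × 0.81 = 4.860
  c=7: 7 × 0.75 = 5.250
  c=8: 8 × 0.67 = 5.360
  c=9: 9 × 0.60 = 5.400
  c=10: 10 × 0.53 = 5.300
  c=11: 11 × 0.43 = 4.730
Maximum at c = 9 (5.400 recruits).

9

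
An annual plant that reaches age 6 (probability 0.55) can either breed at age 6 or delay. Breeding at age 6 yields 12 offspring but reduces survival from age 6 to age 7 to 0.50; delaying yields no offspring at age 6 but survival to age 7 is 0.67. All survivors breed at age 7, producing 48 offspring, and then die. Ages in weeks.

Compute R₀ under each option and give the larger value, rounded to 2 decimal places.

breed at age 6: R₀ = 0.55 × (12 + 0.50 × 48) = 0.55 × 36.0000 = 19.8000
delay to age 7: R₀ = 0.55 × (0.67 × 48) = 0.55 × 32.1600 = 17.6880
Higher: breed at age 6 (19.8000).

19.80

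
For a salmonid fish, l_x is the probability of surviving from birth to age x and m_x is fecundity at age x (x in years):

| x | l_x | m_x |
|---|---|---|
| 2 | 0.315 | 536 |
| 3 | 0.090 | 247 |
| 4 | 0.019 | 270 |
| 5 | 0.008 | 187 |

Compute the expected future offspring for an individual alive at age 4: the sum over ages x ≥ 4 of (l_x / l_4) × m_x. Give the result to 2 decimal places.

348.74

l_4 = 0.019. Conditional survival from age 4 to x is l_x / l_4.
  x=4: (0.019/0.019) × 270 = 270.0000
  x=5: (0.008/0.019) × 187 = 78.7368
Sum = 270.0000 + 78.7368 = 348.7368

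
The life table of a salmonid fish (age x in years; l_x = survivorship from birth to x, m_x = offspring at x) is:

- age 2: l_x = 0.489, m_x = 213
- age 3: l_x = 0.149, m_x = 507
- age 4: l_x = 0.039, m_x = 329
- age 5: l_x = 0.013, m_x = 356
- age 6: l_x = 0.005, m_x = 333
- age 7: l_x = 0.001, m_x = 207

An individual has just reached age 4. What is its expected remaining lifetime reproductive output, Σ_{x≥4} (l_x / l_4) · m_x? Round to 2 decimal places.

l_4 = 0.039. Conditional survival from age 4 to x is l_x / l_4.
  x=4: (0.039/0.039) × 329 = 329.0000
  x=5: (0.013/0.039) × 356 = 118.6667
  x=6: (0.005/0.039) × 333 = 42.6923
  x=7: (0.001/0.039) × 207 = 5.3077
Sum = 329.0000 + 118.6667 + 42.6923 + 5.3077 = 495.6667

495.67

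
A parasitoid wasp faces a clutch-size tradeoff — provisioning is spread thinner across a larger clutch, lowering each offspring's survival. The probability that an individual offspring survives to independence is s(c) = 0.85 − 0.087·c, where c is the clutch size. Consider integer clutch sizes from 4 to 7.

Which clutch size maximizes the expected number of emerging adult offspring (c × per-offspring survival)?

Expected emerging adult offspring = c × s(c):
  c=4: 4 × 0.502 = 2.008
  c=5: 5 × 0.415 = 2.075
  c=6: 6 × 0.328 = 1.968
  c=7: 7 × 0.241 = 1.687
Maximum at c = 5 (2.075 emerging adult offspring).

5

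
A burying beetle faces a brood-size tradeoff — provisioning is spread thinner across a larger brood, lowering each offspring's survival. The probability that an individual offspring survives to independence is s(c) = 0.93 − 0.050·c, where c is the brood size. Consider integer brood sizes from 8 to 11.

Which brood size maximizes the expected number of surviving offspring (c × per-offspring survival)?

9

Expected surviving offspring = c × s(c):
  c=8: 8 × 0.530 = 4.240
  c=9: 9 × 0.480 = 4.320
  c=10: 10 × 0.430 = 4.300
  c=11: 11 × 0.380 = 4.180
Maximum at c = 9 (4.320 surviving offspring).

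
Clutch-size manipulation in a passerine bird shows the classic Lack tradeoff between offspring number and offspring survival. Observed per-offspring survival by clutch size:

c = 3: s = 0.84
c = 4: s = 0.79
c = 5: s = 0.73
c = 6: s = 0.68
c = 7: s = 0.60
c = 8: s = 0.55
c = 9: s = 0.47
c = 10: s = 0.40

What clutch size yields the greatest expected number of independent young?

8

Expected independent young = c × s(c):
  c=3: 3 × 0.84 = 2.520
  c=4: 4 × 0.79 = 3.160
  c=5: 5 × 0.73 = 3.650
  c=6: 6 × 0.68 = 4.080
  c=7: 7 × 0.60 = 4.200
  c=8: 8 × 0.55 = 4.400
  c=9: 9 × 0.47 = 4.230
  c=10: 10 × 0.40 = 4.000
Maximum at c = 8 (4.400 independent young).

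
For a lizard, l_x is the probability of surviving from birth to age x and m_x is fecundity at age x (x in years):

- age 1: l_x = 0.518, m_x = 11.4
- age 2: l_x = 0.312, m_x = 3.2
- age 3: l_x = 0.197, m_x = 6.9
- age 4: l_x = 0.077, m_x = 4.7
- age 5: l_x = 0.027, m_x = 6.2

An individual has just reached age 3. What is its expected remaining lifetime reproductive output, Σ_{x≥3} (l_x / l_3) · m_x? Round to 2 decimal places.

l_3 = 0.197. Conditional survival from age 3 to x is l_x / l_3.
  x=3: (0.197/0.197) × 6.9 = 6.9000
  x=4: (0.077/0.197) × 4.7 = 1.8371
  x=5: (0.027/0.197) × 6.2 = 0.8497
Sum = 6.9000 + 1.8371 + 0.8497 = 9.5868

9.59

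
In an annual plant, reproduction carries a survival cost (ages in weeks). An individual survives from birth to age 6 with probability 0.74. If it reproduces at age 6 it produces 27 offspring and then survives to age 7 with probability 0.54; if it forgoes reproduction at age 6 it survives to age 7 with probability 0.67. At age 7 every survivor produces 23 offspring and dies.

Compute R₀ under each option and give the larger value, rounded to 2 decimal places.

breed at age 6: R₀ = 0.74 × (27 + 0.54 × 23) = 0.74 × 39.4200 = 29.1708
delay to age 7: R₀ = 0.74 × (0.67 × 23) = 0.74 × 15.4100 = 11.4034
Higher: breed at age 6 (29.1708).

29.17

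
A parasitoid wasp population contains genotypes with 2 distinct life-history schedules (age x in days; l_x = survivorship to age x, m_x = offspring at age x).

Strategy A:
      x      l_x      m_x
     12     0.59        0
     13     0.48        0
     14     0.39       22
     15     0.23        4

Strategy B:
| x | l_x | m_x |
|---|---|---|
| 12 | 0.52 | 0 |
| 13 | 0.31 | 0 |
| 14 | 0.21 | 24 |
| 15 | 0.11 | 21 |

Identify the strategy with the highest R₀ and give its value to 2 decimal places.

Strategy A: R₀ = 0.59×0 + 0.48×0 + 0.39×22 + 0.23×4 = 9.5000
Strategy B: R₀ = 0.52×0 + 0.31×0 + 0.21×24 + 0.11×21 = 7.3500
Highest R₀: strategy A with 9.5000.

9.50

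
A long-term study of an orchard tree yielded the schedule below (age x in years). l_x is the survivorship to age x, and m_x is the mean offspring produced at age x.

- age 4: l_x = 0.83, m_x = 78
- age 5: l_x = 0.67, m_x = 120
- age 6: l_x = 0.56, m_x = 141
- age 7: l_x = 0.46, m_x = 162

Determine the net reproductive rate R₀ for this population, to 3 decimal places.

298.620

R₀ = Σ l_x m_x:
  age 4: 0.83 × 78 = 64.7400
  age 5: 0.67 × 120 = 80.4000
  age 6: 0.56 × 141 = 78.9600
  age 7: 0.46 × 162 = 74.5200
R₀ = 64.7400 + 80.4000 + 78.9600 + 74.5200 = 298.6200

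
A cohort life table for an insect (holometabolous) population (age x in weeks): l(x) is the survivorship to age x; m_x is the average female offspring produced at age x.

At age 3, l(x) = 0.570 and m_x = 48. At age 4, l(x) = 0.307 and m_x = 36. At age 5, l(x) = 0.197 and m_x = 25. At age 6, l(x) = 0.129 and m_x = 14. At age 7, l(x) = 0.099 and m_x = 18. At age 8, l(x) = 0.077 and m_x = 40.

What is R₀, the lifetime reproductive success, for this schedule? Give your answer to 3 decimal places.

50.005

R₀ = Σ l(x) m_x:
  age 3: 0.570 × 48 = 27.3600
  age 4: 0.307 × 36 = 11.0520
  age 5: 0.197 × 25 = 4.9250
  age 6: 0.129 × 14 = 1.8060
  age 7: 0.099 × 18 = 1.7820
  age 8: 0.077 × 40 = 3.0800
R₀ = 27.3600 + 11.0520 + 4.9250 + 1.8060 + 1.7820 + 3.0800 = 50.0050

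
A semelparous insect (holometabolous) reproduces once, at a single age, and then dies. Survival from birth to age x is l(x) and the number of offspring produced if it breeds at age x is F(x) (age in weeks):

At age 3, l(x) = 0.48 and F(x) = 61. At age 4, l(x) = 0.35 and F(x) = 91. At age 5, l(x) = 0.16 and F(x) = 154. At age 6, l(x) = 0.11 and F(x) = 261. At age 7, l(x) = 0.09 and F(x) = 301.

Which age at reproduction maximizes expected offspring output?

Expected offspring if breeding at age x = l(x) × F(x):
  age 3: 0.48 × 61 = 29.280
  age 4: 0.35 × 91 = 31.850
  age 5: 0.16 × 154 = 24.640
  age 6: 0.11 × 261 = 28.710
  age 7: 0.09 × 301 = 27.090
Maximum at age 4 (31.850).

4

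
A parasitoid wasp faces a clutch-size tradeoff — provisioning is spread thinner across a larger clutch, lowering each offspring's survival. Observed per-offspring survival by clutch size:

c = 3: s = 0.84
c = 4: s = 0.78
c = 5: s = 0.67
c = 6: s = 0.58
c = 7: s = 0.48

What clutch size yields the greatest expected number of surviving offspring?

6

Expected surviving offspring = c × s(c):
  c=3: 3 × 0.84 = 2.520
  c=4: 4 × 0.78 = 3.120
  c=5: 5 × 0.67 = 3.350
  c=6: 6 × 0.58 = 3.480
  c=7: 7 × 0.48 = 3.360
Maximum at c = 6 (3.480 surviving offspring).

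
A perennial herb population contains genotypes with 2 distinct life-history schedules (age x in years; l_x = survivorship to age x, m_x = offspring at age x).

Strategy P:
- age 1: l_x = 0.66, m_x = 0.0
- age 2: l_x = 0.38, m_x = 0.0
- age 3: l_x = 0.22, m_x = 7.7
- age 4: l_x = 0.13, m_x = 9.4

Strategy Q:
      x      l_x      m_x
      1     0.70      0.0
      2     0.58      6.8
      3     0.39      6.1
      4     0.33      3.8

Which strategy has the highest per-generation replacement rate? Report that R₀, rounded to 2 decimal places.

Strategy P: R₀ = 0.66×0.0 + 0.38×0.0 + 0.22×7.7 + 0.13×9.4 = 2.9160
Strategy Q: R₀ = 0.70×0.0 + 0.58×6.8 + 0.39×6.1 + 0.33×3.8 = 7.5770
Highest R₀: strategy Q with 7.5770.

7.58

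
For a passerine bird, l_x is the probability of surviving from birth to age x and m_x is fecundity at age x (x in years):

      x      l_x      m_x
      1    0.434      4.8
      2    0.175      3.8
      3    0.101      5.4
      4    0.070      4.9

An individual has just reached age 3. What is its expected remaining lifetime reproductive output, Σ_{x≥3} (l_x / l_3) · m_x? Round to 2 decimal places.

l_3 = 0.101. Conditional survival from age 3 to x is l_x / l_3.
  x=3: (0.101/0.101) × 5.4 = 5.4000
  x=4: (0.070/0.101) × 4.9 = 3.3960
Sum = 5.4000 + 3.3960 = 8.7960

8.80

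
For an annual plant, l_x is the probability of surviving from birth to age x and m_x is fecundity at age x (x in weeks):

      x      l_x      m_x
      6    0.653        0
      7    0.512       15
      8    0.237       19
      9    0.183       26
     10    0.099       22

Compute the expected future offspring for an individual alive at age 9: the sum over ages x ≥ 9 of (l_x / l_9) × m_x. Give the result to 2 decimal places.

37.90

l_9 = 0.183. Conditional survival from age 9 to x is l_x / l_9.
  x=9: (0.183/0.183) × 26 = 26.0000
  x=10: (0.099/0.183) × 22 = 11.9016
Sum = 26.0000 + 11.9016 = 37.9016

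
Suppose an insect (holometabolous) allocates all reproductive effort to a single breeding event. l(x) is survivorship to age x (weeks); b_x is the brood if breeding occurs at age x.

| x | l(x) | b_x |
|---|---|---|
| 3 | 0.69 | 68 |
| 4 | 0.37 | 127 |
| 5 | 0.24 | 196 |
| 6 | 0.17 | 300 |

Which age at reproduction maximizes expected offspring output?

Expected offspring if breeding at age x = l(x) × b_x:
  age 3: 0.69 × 68 = 46.920
  age 4: 0.37 × 127 = 46.990
  age 5: 0.24 × 196 = 47.040
  age 6: 0.17 × 300 = 51.000
Maximum at age 6 (51.000).

6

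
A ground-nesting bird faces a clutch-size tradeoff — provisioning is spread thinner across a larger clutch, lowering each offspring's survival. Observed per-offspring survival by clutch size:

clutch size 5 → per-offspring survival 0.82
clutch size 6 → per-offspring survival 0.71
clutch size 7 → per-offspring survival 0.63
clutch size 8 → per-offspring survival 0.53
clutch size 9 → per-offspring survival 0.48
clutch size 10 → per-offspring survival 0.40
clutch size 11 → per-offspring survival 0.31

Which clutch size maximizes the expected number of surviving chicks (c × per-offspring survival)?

Expected surviving chicks = c × s(c):
  c=5: 5 × 0.82 = 4.100
  c=6: 6 × 0.71 = 4.260
  c=7: 7 × 0.63 = 4.410
  c=8: 8 × 0.53 = 4.240
  c=9: 9 × 0.48 = 4.320
  c=10: 10 × 0.40 = 4.000
  c=11: 11 × 0.31 = 3.410
Maximum at c = 7 (4.410 surviving chicks).

7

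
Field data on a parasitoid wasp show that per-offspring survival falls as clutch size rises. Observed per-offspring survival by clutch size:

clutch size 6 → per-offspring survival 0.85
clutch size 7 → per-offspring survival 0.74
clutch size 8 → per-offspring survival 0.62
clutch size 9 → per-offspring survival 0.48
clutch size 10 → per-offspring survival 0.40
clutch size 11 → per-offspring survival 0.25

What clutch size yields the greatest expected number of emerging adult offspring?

7

Expected emerging adult offspring = c × s(c):
  c=6: 6 × 0.85 = 5.100
  c=7: 7 × 0.74 = 5.180
  c=8: 8 × 0.62 = 4.960
  c=9: 9 × 0.48 = 4.320
  c=10: 10 × 0.40 = 4.000
  c=11: 11 × 0.25 = 2.750
Maximum at c = 7 (5.180 emerging adult offspring).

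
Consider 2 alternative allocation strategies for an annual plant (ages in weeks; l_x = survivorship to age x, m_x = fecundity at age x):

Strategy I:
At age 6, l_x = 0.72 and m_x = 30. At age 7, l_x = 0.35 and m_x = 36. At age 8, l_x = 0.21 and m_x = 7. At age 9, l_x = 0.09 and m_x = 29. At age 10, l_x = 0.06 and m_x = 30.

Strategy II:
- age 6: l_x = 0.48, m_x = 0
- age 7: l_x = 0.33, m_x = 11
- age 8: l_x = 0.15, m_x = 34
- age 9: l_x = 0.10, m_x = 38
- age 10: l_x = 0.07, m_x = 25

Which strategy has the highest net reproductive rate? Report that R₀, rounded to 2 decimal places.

40.08

Strategy I: R₀ = 0.72×30 + 0.35×36 + 0.21×7 + 0.09×29 + 0.06×30 = 40.0800
Strategy II: R₀ = 0.48×0 + 0.33×11 + 0.15×34 + 0.10×38 + 0.07×25 = 14.2800
Highest R₀: strategy I with 40.0800.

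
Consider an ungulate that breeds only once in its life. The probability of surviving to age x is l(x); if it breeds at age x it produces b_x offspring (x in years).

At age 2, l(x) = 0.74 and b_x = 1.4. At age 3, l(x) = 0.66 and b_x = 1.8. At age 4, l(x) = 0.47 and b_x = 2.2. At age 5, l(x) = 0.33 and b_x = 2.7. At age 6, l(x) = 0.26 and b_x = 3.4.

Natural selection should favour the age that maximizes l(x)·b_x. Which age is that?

3

Expected offspring if breeding at age x = l(x) × b_x:
  age 2: 0.74 × 1.4 = 1.036
  age 3: 0.66 × 1.8 = 1.188
  age 4: 0.47 × 2.2 = 1.034
  age 5: 0.33 × 2.7 = 0.891
  age 6: 0.26 × 3.4 = 0.884
Maximum at age 3 (1.188).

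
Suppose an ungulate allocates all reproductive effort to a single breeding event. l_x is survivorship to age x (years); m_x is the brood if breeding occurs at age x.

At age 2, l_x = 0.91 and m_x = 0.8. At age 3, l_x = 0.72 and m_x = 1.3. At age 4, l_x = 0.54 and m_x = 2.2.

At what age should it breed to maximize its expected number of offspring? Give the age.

4

Expected offspring if breeding at age x = l_x × m_x:
  age 2: 0.91 × 0.8 = 0.728
  age 3: 0.72 × 1.3 = 0.936
  age 4: 0.54 × 2.2 = 1.188
Maximum at age 4 (1.188).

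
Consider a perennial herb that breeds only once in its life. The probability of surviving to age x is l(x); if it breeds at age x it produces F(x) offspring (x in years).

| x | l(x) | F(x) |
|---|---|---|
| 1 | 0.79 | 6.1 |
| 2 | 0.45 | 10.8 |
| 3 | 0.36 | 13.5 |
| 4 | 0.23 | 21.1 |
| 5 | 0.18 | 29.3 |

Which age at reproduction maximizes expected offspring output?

5

Expected offspring if breeding at age x = l(x) × F(x):
  age 1: 0.79 × 6.1 = 4.819
  age 2: 0.45 × 10.8 = 4.860
  age 3: 0.36 × 13.5 = 4.860
  age 4: 0.23 × 21.1 = 4.853
  age 5: 0.18 × 29.3 = 5.274
Maximum at age 5 (5.274).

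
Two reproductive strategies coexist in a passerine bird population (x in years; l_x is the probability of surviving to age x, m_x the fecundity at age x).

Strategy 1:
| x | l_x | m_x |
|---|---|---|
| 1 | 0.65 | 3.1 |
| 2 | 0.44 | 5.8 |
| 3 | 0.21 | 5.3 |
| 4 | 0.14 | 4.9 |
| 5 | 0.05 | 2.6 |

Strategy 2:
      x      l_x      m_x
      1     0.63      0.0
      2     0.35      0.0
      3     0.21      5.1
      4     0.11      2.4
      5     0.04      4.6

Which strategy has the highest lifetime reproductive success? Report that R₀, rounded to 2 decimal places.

6.50

Strategy 1: R₀ = 0.65×3.1 + 0.44×5.8 + 0.21×5.3 + 0.14×4.9 + 0.05×2.6 = 6.4960
Strategy 2: R₀ = 0.63×0.0 + 0.35×0.0 + 0.21×5.1 + 0.11×2.4 + 0.04×4.6 = 1.5190
Highest R₀: strategy 1 with 6.4960.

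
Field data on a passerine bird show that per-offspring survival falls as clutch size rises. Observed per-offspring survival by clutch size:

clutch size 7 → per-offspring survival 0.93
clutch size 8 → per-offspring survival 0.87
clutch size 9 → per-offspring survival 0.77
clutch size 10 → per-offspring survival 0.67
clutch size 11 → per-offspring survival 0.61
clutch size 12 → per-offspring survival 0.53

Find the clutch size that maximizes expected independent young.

8

Expected independent young = c × s(c):
  c=7: 7 × 0.93 = 6.510
  c=8: 8 × 0.87 = 6.960
  c=9: 9 × 0.77 = 6.930
  c=10: 10 × 0.67 = 6.700
  c=11: 11 × 0.61 = 6.710
  c=12: 12 × 0.53 = 6.360
Maximum at c = 8 (6.960 independent young).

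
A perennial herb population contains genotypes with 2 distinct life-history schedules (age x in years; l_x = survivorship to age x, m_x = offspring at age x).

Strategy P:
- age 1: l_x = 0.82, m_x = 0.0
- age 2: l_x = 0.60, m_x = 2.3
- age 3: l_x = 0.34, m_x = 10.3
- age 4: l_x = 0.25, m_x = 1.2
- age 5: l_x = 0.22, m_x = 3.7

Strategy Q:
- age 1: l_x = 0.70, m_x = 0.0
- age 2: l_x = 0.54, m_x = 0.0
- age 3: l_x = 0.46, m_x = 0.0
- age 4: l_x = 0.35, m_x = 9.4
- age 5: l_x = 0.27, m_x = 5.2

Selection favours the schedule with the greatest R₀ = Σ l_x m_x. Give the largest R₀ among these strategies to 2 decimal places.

6.00

Strategy P: R₀ = 0.82×0.0 + 0.60×2.3 + 0.34×10.3 + 0.25×1.2 + 0.22×3.7 = 5.9960
Strategy Q: R₀ = 0.70×0.0 + 0.54×0.0 + 0.46×0.0 + 0.35×9.4 + 0.27×5.2 = 4.6940
Highest R₀: strategy P with 5.9960.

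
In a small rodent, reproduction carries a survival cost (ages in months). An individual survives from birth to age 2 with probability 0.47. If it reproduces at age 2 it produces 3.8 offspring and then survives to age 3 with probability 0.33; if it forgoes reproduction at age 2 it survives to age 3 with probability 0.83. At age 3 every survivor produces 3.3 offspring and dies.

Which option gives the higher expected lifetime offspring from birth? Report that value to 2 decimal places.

breed at age 2: R₀ = 0.47 × (3.8 + 0.33 × 3.3) = 0.47 × 4.8890 = 2.2978
delay to age 3: R₀ = 0.47 × (0.83 × 3.3) = 0.47 × 2.7390 = 1.2873
Higher: breed at age 2 (2.2978).

2.30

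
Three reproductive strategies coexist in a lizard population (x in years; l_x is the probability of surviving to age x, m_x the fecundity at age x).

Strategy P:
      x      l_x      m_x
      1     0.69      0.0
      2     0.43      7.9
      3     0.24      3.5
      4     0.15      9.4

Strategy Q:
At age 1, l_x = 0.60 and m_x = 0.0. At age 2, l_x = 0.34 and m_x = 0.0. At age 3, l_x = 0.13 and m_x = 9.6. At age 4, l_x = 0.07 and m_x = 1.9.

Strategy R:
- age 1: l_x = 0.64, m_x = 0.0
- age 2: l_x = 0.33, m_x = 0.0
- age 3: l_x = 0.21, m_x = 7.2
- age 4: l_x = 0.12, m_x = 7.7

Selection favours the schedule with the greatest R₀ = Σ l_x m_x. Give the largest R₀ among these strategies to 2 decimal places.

Strategy P: R₀ = 0.69×0.0 + 0.43×7.9 + 0.24×3.5 + 0.15×9.4 = 5.6470
Strategy Q: R₀ = 0.60×0.0 + 0.34×0.0 + 0.13×9.6 + 0.07×1.9 = 1.3810
Strategy R: R₀ = 0.64×0.0 + 0.33×0.0 + 0.21×7.2 + 0.12×7.7 = 2.4360
Highest R₀: strategy P with 5.6470.

5.65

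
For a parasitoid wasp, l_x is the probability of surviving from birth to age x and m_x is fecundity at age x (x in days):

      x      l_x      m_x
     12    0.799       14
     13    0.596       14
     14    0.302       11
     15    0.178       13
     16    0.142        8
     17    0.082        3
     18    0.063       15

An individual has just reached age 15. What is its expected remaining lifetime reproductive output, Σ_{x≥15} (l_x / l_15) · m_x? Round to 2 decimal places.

26.07

l_15 = 0.178. Conditional survival from age 15 to x is l_x / l_15.
  x=15: (0.178/0.178) × 13 = 13.0000
  x=16: (0.142/0.178) × 8 = 6.3820
  x=17: (0.082/0.178) × 3 = 1.3820
  x=18: (0.063/0.178) × 15 = 5.3090
Sum = 13.0000 + 6.3820 + 1.3820 + 5.3090 = 26.0730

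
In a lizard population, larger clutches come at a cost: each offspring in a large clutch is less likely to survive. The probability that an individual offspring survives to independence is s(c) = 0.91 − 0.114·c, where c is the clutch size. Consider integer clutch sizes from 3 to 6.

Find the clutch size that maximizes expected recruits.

Expected recruits = c × s(c):
  c=3: 3 × 0.568 = 1.704
  c=4: 4 × 0.454 = 1.816
  c=5: 5 × 0.340 = 1.700
  c=6: 6 × 0.226 = 1.356
Maximum at c = 4 (1.816 recruits).

4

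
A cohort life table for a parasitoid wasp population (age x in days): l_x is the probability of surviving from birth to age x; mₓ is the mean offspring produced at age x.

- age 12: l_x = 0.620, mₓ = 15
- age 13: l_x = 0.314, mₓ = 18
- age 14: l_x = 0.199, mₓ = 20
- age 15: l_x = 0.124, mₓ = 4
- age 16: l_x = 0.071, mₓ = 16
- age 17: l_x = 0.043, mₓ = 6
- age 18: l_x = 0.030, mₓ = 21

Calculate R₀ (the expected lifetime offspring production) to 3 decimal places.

21.452

R₀ = Σ l_x mₓ:
  age 12: 0.620 × 15 = 9.3000
  age 13: 0.314 × 18 = 5.6520
  age 14: 0.199 × 20 = 3.9800
  age 15: 0.124 × 4 = 0.4960
  age 16: 0.071 × 16 = 1.1360
  age 17: 0.043 × 6 = 0.2580
  age 18: 0.030 × 21 = 0.6300
R₀ = 9.3000 + 5.6520 + 3.9800 + 0.4960 + 1.1360 + 0.2580 + 0.6300 = 21.4520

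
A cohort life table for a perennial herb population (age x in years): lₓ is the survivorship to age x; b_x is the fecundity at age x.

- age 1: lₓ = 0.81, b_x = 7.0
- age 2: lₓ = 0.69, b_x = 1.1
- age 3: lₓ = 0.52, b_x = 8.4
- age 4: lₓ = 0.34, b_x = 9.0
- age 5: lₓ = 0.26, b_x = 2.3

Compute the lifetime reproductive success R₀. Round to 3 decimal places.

14.455

R₀ = Σ lₓ b_x:
  age 1: 0.81 × 7.0 = 5.6700
  age 2: 0.69 × 1.1 = 0.7590
  age 3: 0.52 × 8.4 = 4.3680
  age 4: 0.34 × 9.0 = 3.0600
  age 5: 0.26 × 2.3 = 0.5980
R₀ = 5.6700 + 0.7590 + 4.3680 + 3.0600 + 0.5980 = 14.4550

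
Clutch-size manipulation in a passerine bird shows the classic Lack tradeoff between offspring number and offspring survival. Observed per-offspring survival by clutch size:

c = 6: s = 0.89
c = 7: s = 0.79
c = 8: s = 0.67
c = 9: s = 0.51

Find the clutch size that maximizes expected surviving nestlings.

7

Expected surviving nestlings = c × s(c):
  c=6: 6 × 0.89 = 5.340
  c=7: 7 × 0.79 = 5.530
  c=8: 8 × 0.67 = 5.360
  c=9: 9 × 0.51 = 4.590
Maximum at c = 7 (5.530 surviving nestlings).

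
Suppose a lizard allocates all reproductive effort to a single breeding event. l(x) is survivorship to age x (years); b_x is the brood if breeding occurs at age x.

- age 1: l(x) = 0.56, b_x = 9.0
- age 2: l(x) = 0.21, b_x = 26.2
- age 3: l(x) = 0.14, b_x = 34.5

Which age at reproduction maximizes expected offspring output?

2

Expected offspring if breeding at age x = l(x) × b_x:
  age 1: 0.56 × 9.0 = 5.040
  age 2: 0.21 × 26.2 = 5.502
  age 3: 0.14 × 34.5 = 4.830
Maximum at age 2 (5.502).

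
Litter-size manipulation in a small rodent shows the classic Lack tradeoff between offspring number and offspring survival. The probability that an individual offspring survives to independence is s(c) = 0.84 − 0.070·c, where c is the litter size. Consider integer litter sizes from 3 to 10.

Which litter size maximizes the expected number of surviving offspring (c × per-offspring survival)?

6

Expected surviving offspring = c × s(c):
  c=3: 3 × 0.630 = 1.890
  c=4: 4 × 0.560 = 2.240
  c=5: 5 × 0.490 = 2.450
  c=6: 6 × 0.420 = 2.520
  c=7: 7 × 0.350 = 2.450
  c=8: 8 × 0.280 = 2.240
  c=9: 9 × 0.210 = 1.890
  c=10: 10 × 0.140 = 1.400
Maximum at c = 6 (2.520 surviving offspring).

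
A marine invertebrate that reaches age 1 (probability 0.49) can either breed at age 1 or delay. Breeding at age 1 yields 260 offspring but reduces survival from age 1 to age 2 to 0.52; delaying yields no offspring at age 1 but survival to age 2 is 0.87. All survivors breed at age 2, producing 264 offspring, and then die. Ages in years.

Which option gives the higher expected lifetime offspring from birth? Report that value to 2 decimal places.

194.67

breed at age 1: R₀ = 0.49 × (260 + 0.52 × 264) = 0.49 × 397.2800 = 194.6672
delay to age 2: R₀ = 0.49 × (0.87 × 264) = 0.49 × 229.6800 = 112.5432
Higher: breed at age 1 (194.6672).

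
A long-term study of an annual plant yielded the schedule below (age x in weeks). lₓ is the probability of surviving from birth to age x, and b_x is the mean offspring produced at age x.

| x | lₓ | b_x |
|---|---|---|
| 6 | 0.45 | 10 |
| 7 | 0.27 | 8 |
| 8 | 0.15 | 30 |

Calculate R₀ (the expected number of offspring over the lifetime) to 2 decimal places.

11.16

R₀ = Σ lₓ b_x:
  age 6: 0.45 × 10 = 4.5000
  age 7: 0.27 × 8 = 2.1600
  age 8: 0.15 × 30 = 4.5000
R₀ = 4.5000 + 2.1600 + 4.5000 = 11.1600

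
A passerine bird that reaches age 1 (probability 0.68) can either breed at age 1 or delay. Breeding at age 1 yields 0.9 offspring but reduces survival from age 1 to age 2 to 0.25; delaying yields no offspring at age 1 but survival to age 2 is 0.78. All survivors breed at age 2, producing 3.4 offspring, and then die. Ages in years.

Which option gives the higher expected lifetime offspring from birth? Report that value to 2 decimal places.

1.80

breed at age 1: R₀ = 0.68 × (0.9 + 0.25 × 3.4) = 0.68 × 1.7500 = 1.1900
delay to age 2: R₀ = 0.68 × (0.78 × 3.4) = 0.68 × 2.6520 = 1.8034
Higher: delay to age 2 (1.8034).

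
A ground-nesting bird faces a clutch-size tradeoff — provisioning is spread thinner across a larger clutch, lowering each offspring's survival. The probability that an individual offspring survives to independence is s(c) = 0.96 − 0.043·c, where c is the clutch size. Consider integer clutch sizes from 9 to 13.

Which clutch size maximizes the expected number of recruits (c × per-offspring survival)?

11

Expected recruits = c × s(c):
  c=9: 9 × 0.573 = 5.157
  c=10: 10 × 0.530 = 5.300
  c=11: 11 × 0.487 = 5.357
  c=12: 12 × 0.444 = 5.328
  c=13: 13 × 0.401 = 5.213
Maximum at c = 11 (5.357 recruits).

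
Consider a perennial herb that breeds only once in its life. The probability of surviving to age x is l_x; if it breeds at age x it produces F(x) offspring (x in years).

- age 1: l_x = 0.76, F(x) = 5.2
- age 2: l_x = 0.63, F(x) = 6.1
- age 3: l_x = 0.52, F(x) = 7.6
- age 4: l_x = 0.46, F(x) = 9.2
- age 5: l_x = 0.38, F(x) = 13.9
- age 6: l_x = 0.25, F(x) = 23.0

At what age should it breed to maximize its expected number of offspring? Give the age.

Expected offspring if breeding at age x = l_x × F(x):
  age 1: 0.76 × 5.2 = 3.952
  age 2: 0.63 × 6.1 = 3.843
  age 3: 0.52 × 7.6 = 3.952
  age 4: 0.46 × 9.2 = 4.232
  age 5: 0.38 × 13.9 = 5.282
  age 6: 0.25 × 23.0 = 5.750
Maximum at age 6 (5.750).

6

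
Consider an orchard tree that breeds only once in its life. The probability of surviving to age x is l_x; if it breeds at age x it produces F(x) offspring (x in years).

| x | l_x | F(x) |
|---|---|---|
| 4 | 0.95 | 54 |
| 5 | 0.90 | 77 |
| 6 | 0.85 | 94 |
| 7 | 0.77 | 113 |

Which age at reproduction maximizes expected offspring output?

7

Expected offspring if breeding at age x = l_x × F(x):
  age 4: 0.95 × 54 = 51.300
  age 5: 0.90 × 77 = 69.300
  age 6: 0.85 × 94 = 79.900
  age 7: 0.77 × 113 = 87.010
Maximum at age 7 (87.010).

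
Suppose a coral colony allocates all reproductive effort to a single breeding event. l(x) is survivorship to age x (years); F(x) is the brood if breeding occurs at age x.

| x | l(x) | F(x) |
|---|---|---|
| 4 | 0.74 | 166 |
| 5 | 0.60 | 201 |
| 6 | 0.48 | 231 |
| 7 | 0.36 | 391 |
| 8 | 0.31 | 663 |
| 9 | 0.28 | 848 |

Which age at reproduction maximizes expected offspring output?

Expected offspring if breeding at age x = l(x) × F(x):
  age 4: 0.74 × 166 = 122.840
  age 5: 0.60 × 201 = 120.600
  age 6: 0.48 × 231 = 110.880
  age 7: 0.36 × 391 = 140.760
  age 8: 0.31 × 663 = 205.530
  age 9: 0.28 × 848 = 237.440
Maximum at age 9 (237.440).

9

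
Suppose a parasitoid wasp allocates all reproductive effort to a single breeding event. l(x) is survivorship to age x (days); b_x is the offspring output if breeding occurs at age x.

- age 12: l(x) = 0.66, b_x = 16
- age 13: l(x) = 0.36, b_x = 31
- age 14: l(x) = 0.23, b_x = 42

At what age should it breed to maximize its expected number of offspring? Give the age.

13

Expected offspring if breeding at age x = l(x) × b_x:
  age 12: 0.66 × 16 = 10.560
  age 13: 0.36 × 31 = 11.160
  age 14: 0.23 × 42 = 9.660
Maximum at age 13 (11.160).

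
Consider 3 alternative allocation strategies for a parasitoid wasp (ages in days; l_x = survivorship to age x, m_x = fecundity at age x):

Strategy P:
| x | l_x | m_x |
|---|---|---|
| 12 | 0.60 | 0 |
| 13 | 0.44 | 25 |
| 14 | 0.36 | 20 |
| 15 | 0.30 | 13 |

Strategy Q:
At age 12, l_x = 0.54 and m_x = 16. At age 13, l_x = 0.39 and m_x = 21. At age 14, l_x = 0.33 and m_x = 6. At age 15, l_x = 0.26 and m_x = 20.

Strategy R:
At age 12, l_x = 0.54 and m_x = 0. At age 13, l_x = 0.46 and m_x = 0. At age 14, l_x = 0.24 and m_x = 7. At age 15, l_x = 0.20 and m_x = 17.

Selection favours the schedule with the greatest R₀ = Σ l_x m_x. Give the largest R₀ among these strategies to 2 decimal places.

24.01

Strategy P: R₀ = 0.60×0 + 0.44×25 + 0.36×20 + 0.30×13 = 22.1000
Strategy Q: R₀ = 0.54×16 + 0.39×21 + 0.33×6 + 0.26×20 = 24.0100
Strategy R: R₀ = 0.54×0 + 0.46×0 + 0.24×7 + 0.20×17 = 5.0800
Highest R₀: strategy Q with 24.0100.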